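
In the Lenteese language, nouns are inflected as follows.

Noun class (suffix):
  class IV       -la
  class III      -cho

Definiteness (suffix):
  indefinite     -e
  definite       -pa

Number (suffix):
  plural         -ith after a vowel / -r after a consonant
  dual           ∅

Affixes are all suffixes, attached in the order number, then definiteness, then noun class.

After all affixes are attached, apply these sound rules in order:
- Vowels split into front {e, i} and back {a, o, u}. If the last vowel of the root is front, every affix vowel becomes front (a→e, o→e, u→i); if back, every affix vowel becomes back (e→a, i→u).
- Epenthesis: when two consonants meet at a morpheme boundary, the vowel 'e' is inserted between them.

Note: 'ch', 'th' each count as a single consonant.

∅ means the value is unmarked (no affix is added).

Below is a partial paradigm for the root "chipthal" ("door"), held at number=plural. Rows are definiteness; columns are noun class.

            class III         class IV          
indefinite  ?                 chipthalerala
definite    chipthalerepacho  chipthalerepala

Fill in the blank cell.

Attach number plural -r (after consonant 'l') → chipthalr.
Attach definiteness indefinite -e → chipthalre.
Attach noun class class III -cho → chipthalrecho.
Apply vowel harmony: chipthalrecho → chipthalracho.
Apply epenthesis: chipthalracho → chipthaleracho.

chipthaleracho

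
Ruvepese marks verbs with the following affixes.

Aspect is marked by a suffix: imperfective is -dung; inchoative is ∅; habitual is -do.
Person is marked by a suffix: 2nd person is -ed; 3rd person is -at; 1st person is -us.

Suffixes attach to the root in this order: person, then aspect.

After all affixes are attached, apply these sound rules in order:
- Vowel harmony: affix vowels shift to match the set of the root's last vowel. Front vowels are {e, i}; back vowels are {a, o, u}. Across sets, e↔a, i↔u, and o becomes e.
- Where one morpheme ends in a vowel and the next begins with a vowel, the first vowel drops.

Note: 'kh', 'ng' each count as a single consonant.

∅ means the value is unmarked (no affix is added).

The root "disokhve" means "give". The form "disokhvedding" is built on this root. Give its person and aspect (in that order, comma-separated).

Segment: disokhve-ed-dung.
person: -ed → 2nd person.
aspect: -dung → imperfective.

2nd person, imperfective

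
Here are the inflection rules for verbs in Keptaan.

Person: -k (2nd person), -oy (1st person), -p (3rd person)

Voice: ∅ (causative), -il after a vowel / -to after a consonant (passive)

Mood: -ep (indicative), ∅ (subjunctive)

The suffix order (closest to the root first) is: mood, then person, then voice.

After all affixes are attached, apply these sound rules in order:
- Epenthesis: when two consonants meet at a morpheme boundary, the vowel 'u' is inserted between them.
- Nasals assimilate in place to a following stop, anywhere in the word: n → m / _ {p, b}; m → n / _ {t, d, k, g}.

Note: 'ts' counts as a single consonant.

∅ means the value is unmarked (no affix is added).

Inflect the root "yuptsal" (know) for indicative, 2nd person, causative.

Attach mood indicative -ep → yuptsalep.
Attach person 2nd person -k → yuptsalepk.
voice = causative: zero marking, form stays yuptsalepk.
Apply epenthesis: yuptsalepk → yuptsalepuk.
Nasal assimilation: no change.

yuptsalepuk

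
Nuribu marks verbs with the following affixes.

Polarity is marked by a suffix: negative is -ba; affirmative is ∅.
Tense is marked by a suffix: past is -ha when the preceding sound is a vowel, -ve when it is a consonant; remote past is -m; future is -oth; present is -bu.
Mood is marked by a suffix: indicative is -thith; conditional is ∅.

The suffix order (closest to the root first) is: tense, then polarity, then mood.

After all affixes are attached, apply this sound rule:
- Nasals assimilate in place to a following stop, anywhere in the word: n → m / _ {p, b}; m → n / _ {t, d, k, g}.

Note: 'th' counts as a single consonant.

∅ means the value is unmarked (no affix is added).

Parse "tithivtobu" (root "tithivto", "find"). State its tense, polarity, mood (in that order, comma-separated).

present, affirmative, conditional

Segment: tithivto-bu.
tense: -bu → present.
polarity: ∅ → affirmative.
mood: ∅ → conditional.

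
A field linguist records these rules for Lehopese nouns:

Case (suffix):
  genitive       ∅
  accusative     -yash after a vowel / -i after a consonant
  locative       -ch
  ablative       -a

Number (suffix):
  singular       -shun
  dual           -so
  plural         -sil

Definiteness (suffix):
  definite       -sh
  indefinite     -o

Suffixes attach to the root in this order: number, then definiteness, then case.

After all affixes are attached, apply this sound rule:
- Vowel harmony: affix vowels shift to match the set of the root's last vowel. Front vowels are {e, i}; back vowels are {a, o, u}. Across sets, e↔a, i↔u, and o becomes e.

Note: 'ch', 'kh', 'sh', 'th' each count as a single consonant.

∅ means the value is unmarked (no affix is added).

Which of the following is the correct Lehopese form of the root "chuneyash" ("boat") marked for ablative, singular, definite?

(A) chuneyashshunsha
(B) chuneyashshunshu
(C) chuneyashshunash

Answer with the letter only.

A

Attach number singular -shun → chuneyashshun.
Attach definiteness definite -sh → chuneyashshunsh.
Attach case ablative -a → chuneyashshunsha.
Vowel harmony: no change.
So the correct form is chuneyashshunsha, option (A).
(C) chuneyashshunash is wrong: it has the affixes in the wrong order.
(B) chuneyashshunshu is wrong: it uses accusative instead of ablative for case.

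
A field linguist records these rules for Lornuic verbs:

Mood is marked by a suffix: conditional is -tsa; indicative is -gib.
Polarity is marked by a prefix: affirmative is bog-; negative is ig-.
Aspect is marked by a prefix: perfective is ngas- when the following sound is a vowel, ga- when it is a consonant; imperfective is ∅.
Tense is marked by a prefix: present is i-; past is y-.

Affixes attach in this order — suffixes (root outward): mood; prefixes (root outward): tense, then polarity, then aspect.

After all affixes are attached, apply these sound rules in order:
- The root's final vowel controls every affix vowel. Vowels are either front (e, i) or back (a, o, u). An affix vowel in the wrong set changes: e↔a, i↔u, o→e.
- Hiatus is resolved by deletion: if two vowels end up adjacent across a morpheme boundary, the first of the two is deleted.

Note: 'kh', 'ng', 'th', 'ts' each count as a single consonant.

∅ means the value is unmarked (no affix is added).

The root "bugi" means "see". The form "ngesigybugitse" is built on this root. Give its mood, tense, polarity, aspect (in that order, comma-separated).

conditional, past, negative, perfective

Segment: ngas-ig-y-bugi-tsa.
mood: -tsa → conditional.
tense: y- → past.
polarity: ig- → negative.
aspect: ngas/ga- → perfective.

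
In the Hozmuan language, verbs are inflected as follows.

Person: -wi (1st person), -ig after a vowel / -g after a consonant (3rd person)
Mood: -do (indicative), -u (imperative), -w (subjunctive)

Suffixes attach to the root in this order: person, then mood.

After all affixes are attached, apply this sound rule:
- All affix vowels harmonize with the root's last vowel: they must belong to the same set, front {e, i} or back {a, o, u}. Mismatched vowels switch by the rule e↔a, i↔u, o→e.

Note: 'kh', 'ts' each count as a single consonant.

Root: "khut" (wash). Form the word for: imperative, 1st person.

khutwuu

Attach person 1st person -wi → khutwi.
Attach mood imperative -u → khutwiu.
Apply vowel harmony: khutwiu → khutwuu.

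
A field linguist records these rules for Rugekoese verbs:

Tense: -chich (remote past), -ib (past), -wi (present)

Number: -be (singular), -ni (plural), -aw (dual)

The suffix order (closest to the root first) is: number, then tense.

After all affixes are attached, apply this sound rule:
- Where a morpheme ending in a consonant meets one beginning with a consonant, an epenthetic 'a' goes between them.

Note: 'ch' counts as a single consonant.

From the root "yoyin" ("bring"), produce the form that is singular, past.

Attach number singular -be → yoyinbe.
Attach tense past -ib → yoyinbeib.
Apply epenthesis: yoyinbeib → yoyinabeib.

yoyinabeib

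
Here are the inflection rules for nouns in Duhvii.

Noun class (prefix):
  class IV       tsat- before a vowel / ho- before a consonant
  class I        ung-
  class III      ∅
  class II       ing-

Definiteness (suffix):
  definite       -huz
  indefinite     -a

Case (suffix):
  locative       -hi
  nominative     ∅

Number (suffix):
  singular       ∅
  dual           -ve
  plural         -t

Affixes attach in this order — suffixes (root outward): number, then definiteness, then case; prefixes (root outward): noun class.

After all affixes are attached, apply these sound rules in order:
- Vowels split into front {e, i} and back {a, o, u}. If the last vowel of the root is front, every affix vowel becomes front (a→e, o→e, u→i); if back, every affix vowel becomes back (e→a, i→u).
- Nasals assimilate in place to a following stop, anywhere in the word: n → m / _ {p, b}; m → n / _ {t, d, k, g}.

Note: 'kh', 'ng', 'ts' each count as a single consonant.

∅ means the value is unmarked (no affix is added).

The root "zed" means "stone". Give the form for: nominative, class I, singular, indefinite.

ingzede

number = singular: zero marking, form stays zed.
Attach definiteness indefinite -a → zeda.
Attach noun class class I ung- → ungzeda.
case = nominative: zero marking, form stays ungzeda.
Apply vowel harmony: ungzeda → ingzede.
Nasal assimilation: no change.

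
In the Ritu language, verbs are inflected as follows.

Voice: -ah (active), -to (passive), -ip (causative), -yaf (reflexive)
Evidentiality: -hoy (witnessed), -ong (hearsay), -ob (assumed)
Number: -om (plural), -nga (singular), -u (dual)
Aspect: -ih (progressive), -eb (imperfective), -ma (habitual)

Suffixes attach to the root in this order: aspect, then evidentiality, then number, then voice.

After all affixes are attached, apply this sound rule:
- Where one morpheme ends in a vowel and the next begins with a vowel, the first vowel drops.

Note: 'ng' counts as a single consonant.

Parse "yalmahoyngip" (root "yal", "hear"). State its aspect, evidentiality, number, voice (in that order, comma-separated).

habitual, witnessed, singular, causative

Segment: yal-ma-hoy-nga-ip.
aspect: -ma → habitual.
evidentiality: -hoy → witnessed.
number: -nga → singular.
voice: -ip → causative.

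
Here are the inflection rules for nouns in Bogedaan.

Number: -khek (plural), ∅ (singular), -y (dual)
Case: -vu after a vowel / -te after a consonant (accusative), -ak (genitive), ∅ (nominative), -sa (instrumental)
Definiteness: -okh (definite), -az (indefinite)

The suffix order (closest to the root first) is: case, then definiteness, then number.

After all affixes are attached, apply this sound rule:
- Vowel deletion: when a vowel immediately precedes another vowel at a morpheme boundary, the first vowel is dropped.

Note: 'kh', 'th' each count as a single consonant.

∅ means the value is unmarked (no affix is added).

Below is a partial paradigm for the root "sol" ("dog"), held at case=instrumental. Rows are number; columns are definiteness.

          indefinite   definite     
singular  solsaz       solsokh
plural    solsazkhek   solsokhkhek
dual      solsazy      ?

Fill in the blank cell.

Attach case instrumental -sa → solsa.
Attach definiteness definite -okh → solsaokh.
Attach number dual -y → solsaokhy.
Apply vowel deletion: solsaokhy → solsokhy.

solsokhy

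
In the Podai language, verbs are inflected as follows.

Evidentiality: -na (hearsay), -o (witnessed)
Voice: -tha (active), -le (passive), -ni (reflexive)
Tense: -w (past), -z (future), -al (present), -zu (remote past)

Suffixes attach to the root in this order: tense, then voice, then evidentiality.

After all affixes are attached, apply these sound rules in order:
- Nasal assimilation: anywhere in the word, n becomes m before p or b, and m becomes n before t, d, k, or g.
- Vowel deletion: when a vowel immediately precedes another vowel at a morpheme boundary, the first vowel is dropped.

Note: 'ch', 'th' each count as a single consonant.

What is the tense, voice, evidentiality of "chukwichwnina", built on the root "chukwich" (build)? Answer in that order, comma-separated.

Segment: chukwich-w-ni-na.
tense: -w → past.
voice: -ni → reflexive.
evidentiality: -na → hearsay.

past, reflexive, hearsay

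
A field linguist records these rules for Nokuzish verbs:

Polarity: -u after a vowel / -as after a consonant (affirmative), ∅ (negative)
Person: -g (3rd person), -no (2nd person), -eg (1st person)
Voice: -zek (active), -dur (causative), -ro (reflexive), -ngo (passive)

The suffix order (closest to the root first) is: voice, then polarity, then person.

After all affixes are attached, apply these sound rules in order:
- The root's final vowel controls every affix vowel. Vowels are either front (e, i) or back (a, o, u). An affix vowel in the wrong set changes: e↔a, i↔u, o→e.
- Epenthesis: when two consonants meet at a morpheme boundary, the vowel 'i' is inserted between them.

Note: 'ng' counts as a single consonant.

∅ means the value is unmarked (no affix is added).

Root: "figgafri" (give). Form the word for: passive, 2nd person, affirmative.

figgafringeine

Attach voice passive -ngo → figgafringo.
Attach polarity affirmative -u (after vowel 'o') → figgafringou.
Attach person 2nd person -no → figgafringouno.
Apply vowel harmony: figgafringouno → figgafringeine.
Epenthesis: no change.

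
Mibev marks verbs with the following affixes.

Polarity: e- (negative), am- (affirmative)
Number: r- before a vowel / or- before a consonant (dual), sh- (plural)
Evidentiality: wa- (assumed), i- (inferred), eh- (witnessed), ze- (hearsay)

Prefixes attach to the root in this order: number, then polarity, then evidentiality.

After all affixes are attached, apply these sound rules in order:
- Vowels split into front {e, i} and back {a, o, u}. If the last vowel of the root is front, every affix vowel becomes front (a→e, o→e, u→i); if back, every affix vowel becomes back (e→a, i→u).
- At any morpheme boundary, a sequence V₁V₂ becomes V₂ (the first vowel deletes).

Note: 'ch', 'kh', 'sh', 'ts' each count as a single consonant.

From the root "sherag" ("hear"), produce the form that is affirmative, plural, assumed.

Attach number plural sh- → shsherag.
Attach polarity affirmative am- → amshsherag.
Attach evidentiality assumed wa- → waamshsherag.
Vowel harmony: no change.
Apply vowel deletion: waamshsherag → wamshsherag.

wamshsherag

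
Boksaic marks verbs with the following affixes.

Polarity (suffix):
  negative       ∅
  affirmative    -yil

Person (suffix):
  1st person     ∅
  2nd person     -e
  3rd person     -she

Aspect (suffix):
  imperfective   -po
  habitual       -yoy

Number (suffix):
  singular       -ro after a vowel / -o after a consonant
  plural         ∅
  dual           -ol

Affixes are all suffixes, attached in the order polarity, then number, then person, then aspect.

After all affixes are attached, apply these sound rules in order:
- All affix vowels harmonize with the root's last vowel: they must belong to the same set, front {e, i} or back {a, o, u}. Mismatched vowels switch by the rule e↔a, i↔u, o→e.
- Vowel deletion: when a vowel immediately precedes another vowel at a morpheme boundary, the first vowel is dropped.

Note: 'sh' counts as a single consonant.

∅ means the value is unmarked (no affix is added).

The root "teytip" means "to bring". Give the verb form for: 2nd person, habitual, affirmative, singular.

teytipyileyey

Attach polarity affirmative -yil → teytipyil.
Attach number singular -o (after consonant 'l') → teytipyilo.
Attach person 2nd person -e → teytipyiloe.
Attach aspect habitual -yoy → teytipyiloeyoy.
Apply vowel harmony: teytipyiloeyoy → teytipyileeyey.
Apply vowel deletion: teytipyileeyey → teytipyileyey.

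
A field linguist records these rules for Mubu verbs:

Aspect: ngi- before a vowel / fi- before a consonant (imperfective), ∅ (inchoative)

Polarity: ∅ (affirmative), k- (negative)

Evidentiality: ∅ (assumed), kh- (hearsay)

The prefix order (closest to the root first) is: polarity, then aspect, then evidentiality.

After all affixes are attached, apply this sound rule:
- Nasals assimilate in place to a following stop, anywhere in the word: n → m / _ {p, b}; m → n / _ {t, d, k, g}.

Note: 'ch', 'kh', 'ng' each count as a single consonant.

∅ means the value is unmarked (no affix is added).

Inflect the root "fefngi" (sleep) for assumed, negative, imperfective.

Attach polarity negative k- → kfefngi.
Attach aspect imperfective fi- (before consonant 'k') → fikfefngi.
evidentiality = assumed: zero marking, form stays fikfefngi.
Nasal assimilation: no change.

fikfefngi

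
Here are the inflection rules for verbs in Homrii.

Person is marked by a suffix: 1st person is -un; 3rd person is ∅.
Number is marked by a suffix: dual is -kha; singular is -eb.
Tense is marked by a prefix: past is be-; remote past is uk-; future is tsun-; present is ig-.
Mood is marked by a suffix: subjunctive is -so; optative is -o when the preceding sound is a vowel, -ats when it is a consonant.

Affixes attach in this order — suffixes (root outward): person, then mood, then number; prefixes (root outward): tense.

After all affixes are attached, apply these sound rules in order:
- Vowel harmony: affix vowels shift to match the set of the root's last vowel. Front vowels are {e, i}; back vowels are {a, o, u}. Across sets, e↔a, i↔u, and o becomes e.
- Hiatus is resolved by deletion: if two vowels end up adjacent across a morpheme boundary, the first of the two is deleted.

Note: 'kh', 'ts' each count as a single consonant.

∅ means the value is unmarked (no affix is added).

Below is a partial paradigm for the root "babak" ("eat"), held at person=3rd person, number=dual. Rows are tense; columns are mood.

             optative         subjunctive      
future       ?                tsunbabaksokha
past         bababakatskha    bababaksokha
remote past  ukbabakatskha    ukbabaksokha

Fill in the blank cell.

tsunbabakatskha

person = 3rd person: zero marking, form stays babak.
Attach mood optative -ats (after consonant 'k') → babakats.
Attach number dual -kha → babakatskha.
Attach tense future tsun- → tsunbabakatskha.
Vowel harmony: no change.
Vowel deletion: no change.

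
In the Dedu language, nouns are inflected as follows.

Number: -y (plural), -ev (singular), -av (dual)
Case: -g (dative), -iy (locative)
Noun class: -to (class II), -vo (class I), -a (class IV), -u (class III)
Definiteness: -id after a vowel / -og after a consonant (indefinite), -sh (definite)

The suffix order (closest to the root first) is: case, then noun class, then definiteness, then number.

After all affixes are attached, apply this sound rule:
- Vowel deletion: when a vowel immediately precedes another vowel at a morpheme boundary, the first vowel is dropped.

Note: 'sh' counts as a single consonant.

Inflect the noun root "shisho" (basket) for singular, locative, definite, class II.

Attach case locative -iy → shishoiy.
Attach noun class class II -to → shishoiyto.
Attach definiteness definite -sh → shishoiytosh.
Attach number singular -ev → shishoiytoshev.
Apply vowel deletion: shishoiytoshev → shishiytoshev.

shishiytoshev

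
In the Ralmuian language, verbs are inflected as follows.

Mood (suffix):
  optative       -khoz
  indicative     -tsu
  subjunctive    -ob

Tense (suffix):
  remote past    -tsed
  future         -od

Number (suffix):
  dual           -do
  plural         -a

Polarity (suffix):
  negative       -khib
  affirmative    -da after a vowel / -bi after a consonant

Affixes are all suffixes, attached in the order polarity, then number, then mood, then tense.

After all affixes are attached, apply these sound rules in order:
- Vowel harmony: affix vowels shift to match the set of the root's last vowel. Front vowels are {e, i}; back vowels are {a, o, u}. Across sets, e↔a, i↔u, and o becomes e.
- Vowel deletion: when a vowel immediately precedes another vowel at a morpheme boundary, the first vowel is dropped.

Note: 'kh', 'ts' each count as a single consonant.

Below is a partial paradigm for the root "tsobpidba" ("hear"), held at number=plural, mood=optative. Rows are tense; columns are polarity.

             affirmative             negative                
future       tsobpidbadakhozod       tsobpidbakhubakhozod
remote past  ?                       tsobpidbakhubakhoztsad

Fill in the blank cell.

Attach polarity affirmative -da (after vowel 'a') → tsobpidbada.
Attach number plural -a → tsobpidbadaa.
Attach mood optative -khoz → tsobpidbadaakhoz.
Attach tense remote past -tsed → tsobpidbadaakhoztsed.
Apply vowel harmony: tsobpidbadaakhoztsed → tsobpidbadaakhoztsad.
Apply vowel deletion: tsobpidbadaakhoztsad → tsobpidbadakhoztsad.

tsobpidbadakhoztsad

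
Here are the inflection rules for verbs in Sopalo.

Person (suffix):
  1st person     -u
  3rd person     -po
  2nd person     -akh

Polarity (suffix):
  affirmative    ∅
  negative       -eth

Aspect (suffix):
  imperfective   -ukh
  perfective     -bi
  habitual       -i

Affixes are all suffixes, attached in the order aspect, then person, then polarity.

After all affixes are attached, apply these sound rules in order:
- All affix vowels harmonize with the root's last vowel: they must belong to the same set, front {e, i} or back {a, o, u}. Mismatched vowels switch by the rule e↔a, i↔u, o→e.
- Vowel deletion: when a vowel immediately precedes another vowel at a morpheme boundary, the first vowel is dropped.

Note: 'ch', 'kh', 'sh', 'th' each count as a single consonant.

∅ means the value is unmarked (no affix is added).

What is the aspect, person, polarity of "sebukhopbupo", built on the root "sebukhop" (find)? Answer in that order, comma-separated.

perfective, 3rd person, affirmative

Segment: sebukhop-bi-po.
aspect: -bi → perfective.
person: -po → 3rd person.
polarity: ∅ → affirmative.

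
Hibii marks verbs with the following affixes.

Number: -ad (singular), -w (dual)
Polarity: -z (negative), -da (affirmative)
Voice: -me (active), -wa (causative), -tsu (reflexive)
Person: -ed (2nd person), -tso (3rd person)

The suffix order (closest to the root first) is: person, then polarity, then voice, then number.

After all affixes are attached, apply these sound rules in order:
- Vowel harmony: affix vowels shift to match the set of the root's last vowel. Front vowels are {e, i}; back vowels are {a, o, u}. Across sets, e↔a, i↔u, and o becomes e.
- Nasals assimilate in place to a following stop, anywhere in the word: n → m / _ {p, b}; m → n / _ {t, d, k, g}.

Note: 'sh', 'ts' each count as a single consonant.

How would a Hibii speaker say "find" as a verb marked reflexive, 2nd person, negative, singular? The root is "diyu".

Attach person 2nd person -ed → diyued.
Attach polarity negative -z → diyuedz.
Attach voice reflexive -tsu → diyuedztsu.
Attach number singular -ad → diyuedztsuad.
Apply vowel harmony: diyuedztsuad → diyuadztsuad.
Nasal assimilation: no change.

diyuadztsuad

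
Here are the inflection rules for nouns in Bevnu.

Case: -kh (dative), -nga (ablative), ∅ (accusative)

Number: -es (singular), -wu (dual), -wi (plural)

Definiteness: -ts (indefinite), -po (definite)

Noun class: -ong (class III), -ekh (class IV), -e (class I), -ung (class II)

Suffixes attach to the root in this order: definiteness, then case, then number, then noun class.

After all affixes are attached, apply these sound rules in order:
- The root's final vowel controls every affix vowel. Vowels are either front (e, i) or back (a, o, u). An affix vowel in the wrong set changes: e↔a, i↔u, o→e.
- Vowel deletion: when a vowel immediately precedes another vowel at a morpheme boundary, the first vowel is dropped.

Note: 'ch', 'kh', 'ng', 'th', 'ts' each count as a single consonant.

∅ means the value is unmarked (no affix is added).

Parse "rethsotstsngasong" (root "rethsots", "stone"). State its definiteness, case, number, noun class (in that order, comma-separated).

Segment: rethsots-ts-nga-es-ong.
definiteness: -ts → indefinite.
case: -nga → ablative.
number: -es → singular.
noun class: -ong → class III.

indefinite, ablative, singular, class III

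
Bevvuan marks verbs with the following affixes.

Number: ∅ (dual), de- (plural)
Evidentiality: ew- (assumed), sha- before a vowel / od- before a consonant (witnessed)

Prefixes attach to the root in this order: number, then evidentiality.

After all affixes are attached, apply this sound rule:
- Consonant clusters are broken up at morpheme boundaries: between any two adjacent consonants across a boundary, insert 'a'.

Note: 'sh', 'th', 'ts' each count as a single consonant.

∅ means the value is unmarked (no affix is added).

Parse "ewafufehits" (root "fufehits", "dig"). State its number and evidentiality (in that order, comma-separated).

Segment: ew-fufehits.
number: ∅ → dual.
evidentiality: ew- → assumed.

dual, assumed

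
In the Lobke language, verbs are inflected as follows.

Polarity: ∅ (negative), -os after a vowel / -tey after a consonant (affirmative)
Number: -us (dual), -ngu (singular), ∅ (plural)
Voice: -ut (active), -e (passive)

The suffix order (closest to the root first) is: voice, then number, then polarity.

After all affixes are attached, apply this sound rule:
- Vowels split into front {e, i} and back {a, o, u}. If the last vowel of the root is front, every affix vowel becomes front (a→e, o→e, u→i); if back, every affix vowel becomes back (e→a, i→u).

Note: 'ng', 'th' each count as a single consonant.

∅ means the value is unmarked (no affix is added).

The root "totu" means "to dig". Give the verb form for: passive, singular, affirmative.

Attach voice passive -e → totue.
Attach number singular -ngu → totuengu.
Attach polarity affirmative -os (after vowel 'u') → totuenguos.
Apply vowel harmony: totuenguos → totuanguos.

totuanguos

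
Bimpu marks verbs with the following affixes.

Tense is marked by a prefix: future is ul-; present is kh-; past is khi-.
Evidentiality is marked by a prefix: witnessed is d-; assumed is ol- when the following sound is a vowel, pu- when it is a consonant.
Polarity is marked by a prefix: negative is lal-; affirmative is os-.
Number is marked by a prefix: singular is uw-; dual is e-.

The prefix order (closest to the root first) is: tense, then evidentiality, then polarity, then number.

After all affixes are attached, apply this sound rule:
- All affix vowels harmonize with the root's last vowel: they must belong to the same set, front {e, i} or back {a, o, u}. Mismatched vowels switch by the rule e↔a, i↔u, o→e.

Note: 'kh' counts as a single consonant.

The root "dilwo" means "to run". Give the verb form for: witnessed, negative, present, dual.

alaldkhdilwo

Attach tense present kh- → khdilwo.
Attach evidentiality witnessed d- → dkhdilwo.
Attach polarity negative lal- → laldkhdilwo.
Attach number dual e- → elaldkhdilwo.
Apply vowel harmony: elaldkhdilwo → alaldkhdilwo.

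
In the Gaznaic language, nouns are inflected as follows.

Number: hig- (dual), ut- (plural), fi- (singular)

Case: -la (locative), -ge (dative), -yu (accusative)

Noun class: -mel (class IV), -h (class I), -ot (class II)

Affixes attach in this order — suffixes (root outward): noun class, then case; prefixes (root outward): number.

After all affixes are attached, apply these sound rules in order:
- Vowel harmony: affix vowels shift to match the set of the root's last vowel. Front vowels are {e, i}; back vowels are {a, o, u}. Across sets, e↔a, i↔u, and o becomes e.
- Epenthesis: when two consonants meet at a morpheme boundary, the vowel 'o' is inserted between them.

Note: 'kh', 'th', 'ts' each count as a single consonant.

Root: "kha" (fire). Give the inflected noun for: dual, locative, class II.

Attach noun class class II -ot → khaot.
Attach number dual hig- → higkhaot.
Attach case locative -la → higkhaotla.
Apply vowel harmony: higkhaotla → hugkhaotla.
Apply epenthesis: hugkhaotla → hugokhaotola.

hugokhaotola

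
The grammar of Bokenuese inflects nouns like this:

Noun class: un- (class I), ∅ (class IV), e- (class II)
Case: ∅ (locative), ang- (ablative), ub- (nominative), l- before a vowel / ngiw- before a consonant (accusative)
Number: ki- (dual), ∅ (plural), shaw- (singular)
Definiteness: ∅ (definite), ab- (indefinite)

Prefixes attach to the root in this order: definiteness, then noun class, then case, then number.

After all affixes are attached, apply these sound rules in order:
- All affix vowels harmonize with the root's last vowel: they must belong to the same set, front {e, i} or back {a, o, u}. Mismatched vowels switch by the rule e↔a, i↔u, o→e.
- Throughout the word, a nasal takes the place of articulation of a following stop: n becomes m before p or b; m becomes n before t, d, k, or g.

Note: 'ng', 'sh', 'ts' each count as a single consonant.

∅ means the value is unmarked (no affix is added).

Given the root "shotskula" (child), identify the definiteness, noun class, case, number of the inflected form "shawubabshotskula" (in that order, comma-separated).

indefinite, class IV, nominative, singular

Segment: shaw-ub-ab-shotskula.
definiteness: ab- → indefinite.
noun class: ∅ → class IV.
case: ub- → nominative.
number: shaw- → singular.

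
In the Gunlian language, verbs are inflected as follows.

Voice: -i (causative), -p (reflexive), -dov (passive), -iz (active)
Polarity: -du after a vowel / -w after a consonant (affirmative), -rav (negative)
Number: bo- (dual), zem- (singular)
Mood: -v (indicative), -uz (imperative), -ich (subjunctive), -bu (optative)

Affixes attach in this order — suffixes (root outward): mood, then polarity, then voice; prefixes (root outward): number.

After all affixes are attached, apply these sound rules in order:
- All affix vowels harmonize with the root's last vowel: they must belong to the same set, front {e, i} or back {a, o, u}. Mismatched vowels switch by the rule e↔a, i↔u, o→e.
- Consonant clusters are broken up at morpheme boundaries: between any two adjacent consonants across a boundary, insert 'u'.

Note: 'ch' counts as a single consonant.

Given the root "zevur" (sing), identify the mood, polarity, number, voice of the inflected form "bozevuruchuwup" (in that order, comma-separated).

subjunctive, affirmative, dual, reflexive

Segment: bo-zevur-ich-w-p.
mood: -ich → subjunctive.
polarity: -du/w → affirmative.
number: bo- → dual.
voice: -p → reflexive.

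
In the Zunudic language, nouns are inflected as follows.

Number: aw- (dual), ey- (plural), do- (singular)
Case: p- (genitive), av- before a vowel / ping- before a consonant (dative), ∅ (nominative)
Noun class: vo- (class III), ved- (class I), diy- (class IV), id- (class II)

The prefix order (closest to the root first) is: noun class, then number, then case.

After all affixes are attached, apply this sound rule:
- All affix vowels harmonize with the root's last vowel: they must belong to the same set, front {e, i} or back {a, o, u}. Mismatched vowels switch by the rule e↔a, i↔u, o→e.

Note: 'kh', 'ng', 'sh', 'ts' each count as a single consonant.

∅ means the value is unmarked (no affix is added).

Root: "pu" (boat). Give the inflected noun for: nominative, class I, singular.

Attach noun class class I ved- → vedpu.
Attach number singular do- → dovedpu.
case = nominative: zero marking, form stays dovedpu.
Apply vowel harmony: dovedpu → dovadpu.

dovadpu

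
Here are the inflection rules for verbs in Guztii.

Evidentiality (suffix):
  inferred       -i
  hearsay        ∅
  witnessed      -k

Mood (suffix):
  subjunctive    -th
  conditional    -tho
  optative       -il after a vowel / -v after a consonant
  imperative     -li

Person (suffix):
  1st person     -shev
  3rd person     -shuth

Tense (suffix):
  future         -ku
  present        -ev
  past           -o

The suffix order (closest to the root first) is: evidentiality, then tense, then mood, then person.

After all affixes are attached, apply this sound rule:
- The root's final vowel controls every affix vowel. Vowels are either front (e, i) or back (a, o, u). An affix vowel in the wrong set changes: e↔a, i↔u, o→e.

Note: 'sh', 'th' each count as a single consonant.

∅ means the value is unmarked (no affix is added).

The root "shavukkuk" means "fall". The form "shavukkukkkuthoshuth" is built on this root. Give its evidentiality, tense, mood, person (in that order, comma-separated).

witnessed, future, conditional, 3rd person

Segment: shavukkuk-k-ku-tho-shuth.
evidentiality: -k → witnessed.
tense: -ku → future.
mood: -tho → conditional.
person: -shuth → 3rd person.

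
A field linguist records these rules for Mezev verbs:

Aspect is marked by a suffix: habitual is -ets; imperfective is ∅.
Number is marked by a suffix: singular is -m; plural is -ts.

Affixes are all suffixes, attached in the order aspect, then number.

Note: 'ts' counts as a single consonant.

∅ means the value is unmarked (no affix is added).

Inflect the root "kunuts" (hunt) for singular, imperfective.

aspect = imperfective: zero marking, form stays kunuts.
Attach number singular -m → kunutsm.

kunutsm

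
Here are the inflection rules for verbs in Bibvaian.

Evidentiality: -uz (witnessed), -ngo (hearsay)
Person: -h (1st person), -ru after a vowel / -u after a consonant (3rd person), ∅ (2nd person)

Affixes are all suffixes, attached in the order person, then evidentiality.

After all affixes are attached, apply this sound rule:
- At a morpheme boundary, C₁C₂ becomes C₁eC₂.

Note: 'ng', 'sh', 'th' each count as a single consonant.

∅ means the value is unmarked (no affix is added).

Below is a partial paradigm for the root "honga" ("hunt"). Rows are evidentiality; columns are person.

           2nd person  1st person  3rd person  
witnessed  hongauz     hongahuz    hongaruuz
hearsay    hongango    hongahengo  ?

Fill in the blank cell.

hongarungo

Attach person 3rd person -ru (after vowel 'a') → hongaru.
Attach evidentiality hearsay -ngo → hongarungo.
Epenthesis: no change.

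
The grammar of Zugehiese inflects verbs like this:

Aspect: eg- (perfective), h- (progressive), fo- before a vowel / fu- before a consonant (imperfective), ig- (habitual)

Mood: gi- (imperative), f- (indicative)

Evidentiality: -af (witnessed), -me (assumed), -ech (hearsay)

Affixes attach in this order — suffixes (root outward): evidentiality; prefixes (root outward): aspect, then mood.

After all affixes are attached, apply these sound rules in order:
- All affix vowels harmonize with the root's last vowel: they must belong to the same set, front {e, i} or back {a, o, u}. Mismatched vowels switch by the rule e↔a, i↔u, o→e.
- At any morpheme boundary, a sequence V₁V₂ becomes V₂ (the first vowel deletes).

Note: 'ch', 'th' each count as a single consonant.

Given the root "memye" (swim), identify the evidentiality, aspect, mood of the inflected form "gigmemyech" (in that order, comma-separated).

hearsay, habitual, imperative

Segment: gi-ig-memye-ech.
evidentiality: -ech → hearsay.
aspect: ig- → habitual.
mood: gi- → imperative.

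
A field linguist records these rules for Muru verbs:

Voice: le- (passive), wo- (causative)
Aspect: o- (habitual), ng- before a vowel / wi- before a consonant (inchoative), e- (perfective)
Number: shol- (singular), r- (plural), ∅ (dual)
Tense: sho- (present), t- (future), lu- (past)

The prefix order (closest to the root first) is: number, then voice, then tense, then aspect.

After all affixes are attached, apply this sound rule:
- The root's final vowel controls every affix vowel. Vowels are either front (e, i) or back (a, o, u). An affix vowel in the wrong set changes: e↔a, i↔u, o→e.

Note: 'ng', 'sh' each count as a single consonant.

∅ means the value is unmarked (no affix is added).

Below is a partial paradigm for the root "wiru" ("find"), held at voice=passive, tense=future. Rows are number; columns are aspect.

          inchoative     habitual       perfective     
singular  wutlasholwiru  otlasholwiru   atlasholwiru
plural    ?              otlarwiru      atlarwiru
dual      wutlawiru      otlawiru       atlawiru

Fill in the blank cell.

Attach number plural r- → rwiru.
Attach voice passive le- → lerwiru.
Attach tense future t- → tlerwiru.
Attach aspect inchoative wi- (before consonant 't') → witlerwiru.
Apply vowel harmony: witlerwiru → wutlarwiru.

wutlarwiru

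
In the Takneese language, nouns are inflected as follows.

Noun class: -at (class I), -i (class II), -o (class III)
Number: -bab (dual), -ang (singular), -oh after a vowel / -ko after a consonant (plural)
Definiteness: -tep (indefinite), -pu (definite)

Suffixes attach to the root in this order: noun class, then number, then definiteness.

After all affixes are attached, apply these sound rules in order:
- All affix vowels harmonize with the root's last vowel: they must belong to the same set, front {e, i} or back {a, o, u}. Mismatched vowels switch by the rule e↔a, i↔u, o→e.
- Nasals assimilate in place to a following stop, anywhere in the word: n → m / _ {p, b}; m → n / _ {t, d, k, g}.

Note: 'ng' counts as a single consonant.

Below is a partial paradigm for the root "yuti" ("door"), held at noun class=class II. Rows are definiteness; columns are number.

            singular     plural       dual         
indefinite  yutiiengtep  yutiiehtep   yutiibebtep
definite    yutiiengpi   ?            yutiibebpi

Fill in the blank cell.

Attach noun class class II -i → yutii.
Attach number plural -oh (after vowel 'i') → yutiioh.
Attach definiteness definite -pu → yutiiohpu.
Apply vowel harmony: yutiiohpu → yutiiehpi.
Nasal assimilation: no change.

yutiiehpi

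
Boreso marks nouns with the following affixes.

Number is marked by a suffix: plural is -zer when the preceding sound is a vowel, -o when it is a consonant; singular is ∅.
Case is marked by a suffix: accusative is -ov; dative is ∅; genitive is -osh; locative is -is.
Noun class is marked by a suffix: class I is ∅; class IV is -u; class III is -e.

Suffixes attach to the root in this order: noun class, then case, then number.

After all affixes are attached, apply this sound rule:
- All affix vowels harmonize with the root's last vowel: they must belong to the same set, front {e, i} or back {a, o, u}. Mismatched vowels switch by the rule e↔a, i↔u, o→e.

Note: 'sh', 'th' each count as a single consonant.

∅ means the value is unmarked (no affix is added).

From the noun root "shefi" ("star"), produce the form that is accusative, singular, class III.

shefieev

Attach noun class class III -e → shefie.
Attach case accusative -ov → shefieov.
number = singular: zero marking, form stays shefieov.
Apply vowel harmony: shefieov → shefieev.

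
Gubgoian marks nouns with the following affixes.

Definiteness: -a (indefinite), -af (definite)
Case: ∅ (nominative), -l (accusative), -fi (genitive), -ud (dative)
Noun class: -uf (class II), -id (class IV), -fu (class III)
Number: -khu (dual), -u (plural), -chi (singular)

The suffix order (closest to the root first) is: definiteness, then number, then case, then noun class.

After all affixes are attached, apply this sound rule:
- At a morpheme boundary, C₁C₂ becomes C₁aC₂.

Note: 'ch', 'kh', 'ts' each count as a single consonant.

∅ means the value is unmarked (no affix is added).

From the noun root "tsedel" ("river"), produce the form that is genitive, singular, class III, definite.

tsedelafachififu

Attach definiteness definite -af → tsedelaf.
Attach number singular -chi → tsedelafchi.
Attach case genitive -fi → tsedelafchifi.
Attach noun class class III -fu → tsedelafchififu.
Apply epenthesis: tsedelafchififu → tsedelafachififu.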